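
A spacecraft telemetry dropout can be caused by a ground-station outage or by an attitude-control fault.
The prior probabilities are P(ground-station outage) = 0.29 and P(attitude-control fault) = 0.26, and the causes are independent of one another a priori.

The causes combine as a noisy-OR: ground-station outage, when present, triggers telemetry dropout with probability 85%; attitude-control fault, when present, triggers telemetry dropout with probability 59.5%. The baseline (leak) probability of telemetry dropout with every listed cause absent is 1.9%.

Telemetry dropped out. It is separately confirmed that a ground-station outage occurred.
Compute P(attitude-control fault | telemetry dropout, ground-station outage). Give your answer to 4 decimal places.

Under noisy-OR, P(telemetry dropout | causes) = 1 − (1−0.019)·∏(1−qᵢ) over the active causes.
Numerator (weight on configurations with attitude-control fault): 0.940404*0.26 = 0.244505
Denominator P(telemetry dropout | ground-station outage): 0.85285*0.74 + 0.940404*0.26 = 0.875614
P(attitude-control fault | telemetry dropout, ground-station outage) = 0.244505/0.875614 ≈ 0.2792

P(attitude-control fault | telemetry dropout, ground-station outage) ≈ 0.2792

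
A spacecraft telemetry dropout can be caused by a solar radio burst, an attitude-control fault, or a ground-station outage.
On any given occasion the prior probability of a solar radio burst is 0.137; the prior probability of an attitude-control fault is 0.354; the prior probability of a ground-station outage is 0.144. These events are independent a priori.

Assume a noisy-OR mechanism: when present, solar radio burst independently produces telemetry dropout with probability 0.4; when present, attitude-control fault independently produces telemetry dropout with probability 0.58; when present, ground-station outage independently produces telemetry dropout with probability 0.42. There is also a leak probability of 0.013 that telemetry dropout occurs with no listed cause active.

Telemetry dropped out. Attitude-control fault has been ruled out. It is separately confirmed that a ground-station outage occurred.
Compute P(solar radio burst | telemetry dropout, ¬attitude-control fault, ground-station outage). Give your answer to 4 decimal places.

P(solar radio burst | telemetry dropout, ¬attitude-control fault, ground-station outage) ≈ 0.1960

Under noisy-OR, P(telemetry dropout | causes) = 1 − (1−0.013)·∏(1−qᵢ) over the active causes.
By total probability over both values of solar radio burst:
  P(telemetry dropout | ¬attitude-control fault, ground-station outage) = 0.42754·0.863 + 0.656524·0.137
        = 0.368967 + 0.089944 = 0.458911
The terms with solar radio burst present sum to 0.089944, so
  P(solar radio burst | telemetry dropout, ¬attitude-control fault, ground-station outage) = 0.089944 / 0.458911 ≈ 0.1960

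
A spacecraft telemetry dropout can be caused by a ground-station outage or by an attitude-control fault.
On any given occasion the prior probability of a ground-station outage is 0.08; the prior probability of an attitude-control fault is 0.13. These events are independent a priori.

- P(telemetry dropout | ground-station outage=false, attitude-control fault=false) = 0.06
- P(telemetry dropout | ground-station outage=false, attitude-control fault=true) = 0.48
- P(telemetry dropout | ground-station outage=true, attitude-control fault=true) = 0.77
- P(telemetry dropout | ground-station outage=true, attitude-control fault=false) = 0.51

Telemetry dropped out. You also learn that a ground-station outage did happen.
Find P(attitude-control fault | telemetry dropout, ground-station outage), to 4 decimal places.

P(attitude-control fault | telemetry dropout, ground-station outage) ≈ 0.1841

Enumerate both values of attitude-control fault and weight by the priors:
  P(telemetry dropout | ground-station outage) = 0.51·0.87 + 0.77·0.13
        = 0.443700 + 0.100100 = 0.543800
Configurations with attitude-control fault contribute 0.100100, so
  P(attitude-control fault | telemetry dropout, ground-station outage) = 0.100100 / 0.543800 ≈ 0.1841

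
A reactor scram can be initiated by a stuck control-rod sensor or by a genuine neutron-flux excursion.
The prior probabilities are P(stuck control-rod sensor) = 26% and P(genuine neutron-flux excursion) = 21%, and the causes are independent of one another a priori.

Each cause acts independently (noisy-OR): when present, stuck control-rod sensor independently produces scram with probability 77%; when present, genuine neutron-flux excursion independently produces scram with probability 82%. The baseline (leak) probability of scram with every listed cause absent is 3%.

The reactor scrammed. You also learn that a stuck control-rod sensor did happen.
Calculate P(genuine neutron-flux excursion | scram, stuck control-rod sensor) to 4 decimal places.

Under noisy-OR, P(scram | causes) = 1 − (1−0.03)·∏(1−qᵢ) over the active causes.
For the numerator, keep only genuine neutron-flux excursion=true terms: 0.959842·0.21 = 0.201567
Normalizer over all consistent configurations: 0.7769·0.79 + 0.959842·0.21 = 0.815318
Posterior = 0.201567 / 0.815318 ≈ 0.2472

P(genuine neutron-flux excursion | scram, stuck control-rod sensor) ≈ 0.2472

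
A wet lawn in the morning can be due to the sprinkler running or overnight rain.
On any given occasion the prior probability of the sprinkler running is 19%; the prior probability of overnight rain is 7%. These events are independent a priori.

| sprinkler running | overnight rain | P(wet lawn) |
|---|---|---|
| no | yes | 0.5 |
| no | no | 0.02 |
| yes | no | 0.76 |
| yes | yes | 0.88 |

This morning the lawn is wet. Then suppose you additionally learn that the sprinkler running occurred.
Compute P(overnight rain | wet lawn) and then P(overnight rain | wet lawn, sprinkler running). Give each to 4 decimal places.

P(overnight rain | wet lawn) ≈ 0.2115; P(overnight rain | wet lawn, sprinkler running) ≈ 0.0802

Numerator (weight on configurations with overnight rain): 0.028350 + 0.011704 = 0.040054
The normalizing constant is 0.02×0.81×0.93 + 0.5×0.81×0.07 + 0.76×0.19×0.93 + 0.88×0.19×0.07 = 0.189412
Posterior = 0.040054 / 0.189412 ≈ 0.2115

Now condition on the additional information:
Numerator (weight on configurations with overnight rain): 0.88*0.07 = 0.061600
Denominator P(wet lawn | sprinkler running): 0.76*0.93 + 0.88*0.07 = 0.768400
Posterior = 0.061600 / 0.768400 ≈ 0.0802
The drop from 0.2115 to 0.0802 is the explaining-away (discounting) effect.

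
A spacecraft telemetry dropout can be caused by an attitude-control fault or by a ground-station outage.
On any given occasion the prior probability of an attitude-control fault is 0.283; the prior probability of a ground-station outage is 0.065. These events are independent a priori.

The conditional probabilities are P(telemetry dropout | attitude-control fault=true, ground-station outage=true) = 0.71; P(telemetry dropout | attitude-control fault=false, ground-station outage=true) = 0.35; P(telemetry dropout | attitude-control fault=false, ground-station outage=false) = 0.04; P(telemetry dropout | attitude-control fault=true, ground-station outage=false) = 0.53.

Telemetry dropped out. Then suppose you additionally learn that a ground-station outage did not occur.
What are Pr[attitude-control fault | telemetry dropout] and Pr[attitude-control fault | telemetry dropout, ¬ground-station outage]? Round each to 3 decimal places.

Enumerate the 4 (attitude-control fault, ground-station outage) configurations and weight by the priors:
  P(telemetry dropout) = 0.04×0.717×0.935 + 0.35×0.717×0.065 + 0.53×0.283×0.935 + 0.71×0.283×0.065
        = 0.026816 + 0.016312 + 0.140241 + 0.013060 = 0.196429
The terms with attitude-control fault present sum to 0.153301, so
  P(attitude-control fault | telemetry dropout) = 0.153301 / 0.196429 ≈ 0.780

With the extra evidence:
P(telemetry dropout | ¬ground-station outage) = 0.04·0.717 + 0.53·0.283 = 0.028680 + 0.149990 = 0.178670
Restricting to configurations with attitude-control fault present: 0.53·0.283 = 0.149990.
P(attitude-control fault | telemetry dropout, ¬ground-station outage) = 0.149990 / 0.178670 ≈ 0.839

Pr[attitude-control fault | telemetry dropout] ≈ 0.780; Pr[attitude-control fault | telemetry dropout, ¬ground-station outage] ≈ 0.839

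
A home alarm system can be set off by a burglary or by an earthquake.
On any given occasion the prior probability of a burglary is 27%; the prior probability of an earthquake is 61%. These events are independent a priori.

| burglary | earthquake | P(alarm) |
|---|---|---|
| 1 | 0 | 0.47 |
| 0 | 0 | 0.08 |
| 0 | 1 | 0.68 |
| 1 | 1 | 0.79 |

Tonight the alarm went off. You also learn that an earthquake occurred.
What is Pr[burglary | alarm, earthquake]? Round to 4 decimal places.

Pr[burglary | alarm, earthquake] ≈ 0.3005

For the numerator, keep only burglary=true terms: 0.79·0.27 = 0.213300
Normalizer over all consistent configurations: 0.68·0.73 + 0.79·0.27 = 0.709700
P(burglary | alarm, earthquake) = 0.213300/0.709700 ≈ 0.3005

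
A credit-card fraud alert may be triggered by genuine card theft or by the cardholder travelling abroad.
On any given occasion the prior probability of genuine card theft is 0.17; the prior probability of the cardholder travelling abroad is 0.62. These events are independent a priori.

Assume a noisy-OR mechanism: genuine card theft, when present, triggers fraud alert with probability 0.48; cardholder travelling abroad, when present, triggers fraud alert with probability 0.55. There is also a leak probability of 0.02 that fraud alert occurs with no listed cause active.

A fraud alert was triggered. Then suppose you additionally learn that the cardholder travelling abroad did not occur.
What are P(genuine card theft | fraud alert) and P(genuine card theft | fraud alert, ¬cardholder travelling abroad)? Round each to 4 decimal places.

Under noisy-OR, P(fraud alert | causes) = 1 − (1−0.02)·∏(1−qᵢ) over the active causes.
Enumerate the 4 (genuine card theft, cardholder travelling abroad) configurations and weight by the priors:
  P(fraud alert) = 0.02·0.83·0.38 + 0.559·0.83·0.62 + 0.4904·0.17·0.38 + 0.77068·0.17·0.62
        = 0.006308 + 0.287661 + 0.031680 + 0.081230 = 0.406879
Keeping only the genuine card theft-present terms gives 0.112910, so
  P(genuine card theft | fraud alert) = 0.112910 / 0.406879 ≈ 0.2775

Now condition on the additional information:
P(fraud alert | ¬cardholder travelling abroad) = 0.02*0.83 + 0.4904*0.17 = 0.016600 + 0.083368 = 0.099968
Restricting to configurations with genuine card theft present: 0.4904*0.17 = 0.083368.
So P(genuine card theft | fraud alert, ¬cardholder travelling abroad) = 0.083368/0.099968 ≈ 0.8339.

P(genuine card theft | fraud alert) ≈ 0.2775; P(genuine card theft | fraud alert, ¬cardholder travelling abroad) ≈ 0.8339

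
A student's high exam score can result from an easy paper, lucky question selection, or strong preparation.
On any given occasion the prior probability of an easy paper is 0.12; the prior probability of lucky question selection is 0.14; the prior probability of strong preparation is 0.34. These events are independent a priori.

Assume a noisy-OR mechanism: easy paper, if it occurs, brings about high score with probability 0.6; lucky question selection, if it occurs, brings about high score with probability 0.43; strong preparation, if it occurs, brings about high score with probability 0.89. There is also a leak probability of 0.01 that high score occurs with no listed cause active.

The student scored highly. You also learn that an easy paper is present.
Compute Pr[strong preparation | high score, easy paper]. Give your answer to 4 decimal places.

Under noisy-OR, P(high score | causes) = 1 − (1−0.01)·∏(1−qᵢ) over the active causes.
Weight on strong preparation=true, given the evidence: 0.279663 + 0.046418 = 0.326081
Denominator P(high score | easy paper): 0.604·0.86·0.66 + 0.95644·0.86·0.34 + 0.77428·0.14·0.66 + 0.975171·0.14·0.34 = 0.740454
Posterior = 0.326081 / 0.740454 ≈ 0.4404

Pr[strong preparation | high score, easy paper] ≈ 0.4404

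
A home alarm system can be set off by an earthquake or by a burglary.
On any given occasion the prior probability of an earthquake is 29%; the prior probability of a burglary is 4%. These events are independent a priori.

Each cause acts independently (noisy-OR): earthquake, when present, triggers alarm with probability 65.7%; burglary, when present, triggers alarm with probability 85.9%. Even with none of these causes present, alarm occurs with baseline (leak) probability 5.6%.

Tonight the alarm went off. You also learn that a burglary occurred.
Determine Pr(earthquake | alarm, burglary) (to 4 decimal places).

Pr(earthquake | alarm, burglary) ≈ 0.3102

Under noisy-OR, P(alarm | causes) = 1 − (1−0.056)·∏(1−qᵢ) over the active causes.
By total probability over both values of earthquake:
  P(alarm | burglary) = 0.866896*0.71 + 0.954345*0.29
        = 0.615496 + 0.276760 = 0.892256
Keeping only the earthquake-present terms gives 0.276760, so
  P(earthquake | alarm, burglary) = 0.276760 / 0.892256 ≈ 0.3102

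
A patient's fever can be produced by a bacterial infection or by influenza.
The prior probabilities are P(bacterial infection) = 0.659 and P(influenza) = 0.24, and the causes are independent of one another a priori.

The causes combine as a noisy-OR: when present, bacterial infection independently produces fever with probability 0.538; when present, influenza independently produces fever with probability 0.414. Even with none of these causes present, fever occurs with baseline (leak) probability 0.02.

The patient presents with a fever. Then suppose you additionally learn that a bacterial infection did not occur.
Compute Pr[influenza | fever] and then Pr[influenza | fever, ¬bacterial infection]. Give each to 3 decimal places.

Under noisy-OR, P(fever | causes) = 1 − (1−0.02)·∏(1−qᵢ) over the active causes.
Enumerate the 4 (bacterial infection, influenza) configurations and weight by the priors:
  P(fever) = 0.02×0.341×0.76 + 0.42572×0.341×0.24 + 0.54724×0.659×0.76 + 0.734683×0.659×0.24
        = 0.005183 + 0.034841 + 0.274080 + 0.116197 = 0.430301
The terms with influenza present sum to 0.151038, so
  P(influenza | fever) = 0.151038 / 0.430301 ≈ 0.351

Now condition on the additional information:
P(fever | ¬bacterial infection) = 0.02×0.76 + 0.42572×0.24 = 0.015200 + 0.102173 = 0.117373
Of this, 0.102173 comes from 0.42572×0.24 (the influenza=true cases).
So P(influenza | fever, ¬bacterial infection) = 0.102173/0.117373 ≈ 0.870.

Pr[influenza | fever] ≈ 0.351; Pr[influenza | fever, ¬bacterial infection] ≈ 0.870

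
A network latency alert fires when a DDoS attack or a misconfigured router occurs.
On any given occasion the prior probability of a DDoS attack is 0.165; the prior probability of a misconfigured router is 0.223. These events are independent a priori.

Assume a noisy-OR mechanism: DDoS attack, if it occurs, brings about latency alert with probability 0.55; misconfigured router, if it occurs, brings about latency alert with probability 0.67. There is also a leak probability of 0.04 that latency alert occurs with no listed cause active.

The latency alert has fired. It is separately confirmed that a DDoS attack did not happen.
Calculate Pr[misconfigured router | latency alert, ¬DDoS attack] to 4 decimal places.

Pr[misconfigured router | latency alert, ¬DDoS attack] ≈ 0.8306

Under noisy-OR, P(latency alert | causes) = 1 − (1−0.04)·∏(1−qᵢ) over the active causes.
P(latency alert | ¬DDoS attack) = 0.04×0.777 + 0.6832×0.223 = 0.031080 + 0.152354 = 0.183434
Restricting to configurations with misconfigured router present: 0.6832×0.223 = 0.152354.
P(misconfigured router | latency alert, ¬DDoS attack) = 0.152354 / 0.183434 ≈ 0.8306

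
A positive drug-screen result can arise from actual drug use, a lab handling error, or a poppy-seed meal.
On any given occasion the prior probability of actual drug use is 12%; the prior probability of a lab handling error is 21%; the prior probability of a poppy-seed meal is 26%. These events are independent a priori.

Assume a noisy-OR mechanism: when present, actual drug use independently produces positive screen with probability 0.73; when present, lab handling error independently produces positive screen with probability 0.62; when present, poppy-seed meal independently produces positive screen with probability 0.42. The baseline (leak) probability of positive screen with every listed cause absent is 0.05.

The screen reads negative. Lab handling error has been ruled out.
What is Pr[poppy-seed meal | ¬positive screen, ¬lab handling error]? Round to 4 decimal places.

Under noisy-OR, P(positive screen | causes) = 1 − (1−0.05)·∏(1−qᵢ) over the active causes.
By total probability over the 4 (actual drug use, poppy-seed meal) configurations:
  P(¬positive screen | ¬lab handling error) = 0.95×0.88×0.74 + 0.551×0.88×0.26 + 0.2565×0.12×0.74 + 0.14877×0.12×0.26
        = 0.618640 + 0.126069 + 0.022777 + 0.004642 = 0.772128
Keeping only the poppy-seed meal-present terms gives 0.130711, so
  P(poppy-seed meal | ¬positive screen, ¬lab handling error) = 0.130711 / 0.772128 ≈ 0.1693

Pr[poppy-seed meal | ¬positive screen, ¬lab handling error] ≈ 0.1693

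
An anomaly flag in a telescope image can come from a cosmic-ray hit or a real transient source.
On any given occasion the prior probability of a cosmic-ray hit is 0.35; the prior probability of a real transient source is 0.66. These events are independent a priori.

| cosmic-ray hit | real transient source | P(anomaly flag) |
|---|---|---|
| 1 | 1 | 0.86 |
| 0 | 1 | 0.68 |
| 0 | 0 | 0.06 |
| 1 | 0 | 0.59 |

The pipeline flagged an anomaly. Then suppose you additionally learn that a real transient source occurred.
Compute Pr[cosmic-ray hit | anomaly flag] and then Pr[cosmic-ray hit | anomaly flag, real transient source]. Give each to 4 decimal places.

P(anomaly flag) = 0.06*0.65*0.34 + 0.68*0.65*0.66 + 0.59*0.35*0.34 + 0.86*0.35*0.66 = 0.013260 + 0.291720 + 0.070210 + 0.198660 = 0.573850
Restricting to configurations with cosmic-ray hit present: 0.070210 + 0.198660 = 0.268870.
P(cosmic-ray hit | anomaly flag) = 0.268870 / 0.573850 ≈ 0.4685

Now also conditioning on real transient source=true:
P(anomaly flag | real transient source) = 0.68·0.65 + 0.86·0.35 = 0.442000 + 0.301000 = 0.743000
The cosmic-ray hit-present share is 0.86·0.35 = 0.301000.
Hence the posterior is 0.301000/0.743000 ≈ 0.4051.

Pr[cosmic-ray hit | anomaly flag] ≈ 0.4685; Pr[cosmic-ray hit | anomaly flag, real transient source] ≈ 0.4051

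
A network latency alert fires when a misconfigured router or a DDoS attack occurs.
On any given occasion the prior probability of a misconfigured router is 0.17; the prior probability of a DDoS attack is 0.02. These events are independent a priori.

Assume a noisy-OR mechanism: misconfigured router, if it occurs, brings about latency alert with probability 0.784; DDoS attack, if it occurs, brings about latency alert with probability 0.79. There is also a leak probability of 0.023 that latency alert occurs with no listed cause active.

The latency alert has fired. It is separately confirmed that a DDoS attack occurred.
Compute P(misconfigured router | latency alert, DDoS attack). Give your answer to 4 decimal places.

Under noisy-OR, P(latency alert | causes) = 1 − (1−0.023)·∏(1−qᵢ) over the active causes.
Sum P(latency alert|·) weighted by the priors over both values of misconfigured router:
  P(latency alert | DDoS attack) = 0.79483*0.83 + 0.955683*0.17
        = 0.659709 + 0.162466 = 0.822175
Configurations with misconfigured router contribute 0.162466, so
  P(misconfigured router | latency alert, DDoS attack) = 0.162466 / 0.822175 ≈ 0.1976

P(misconfigured router | latency alert, DDoS attack) ≈ 0.1976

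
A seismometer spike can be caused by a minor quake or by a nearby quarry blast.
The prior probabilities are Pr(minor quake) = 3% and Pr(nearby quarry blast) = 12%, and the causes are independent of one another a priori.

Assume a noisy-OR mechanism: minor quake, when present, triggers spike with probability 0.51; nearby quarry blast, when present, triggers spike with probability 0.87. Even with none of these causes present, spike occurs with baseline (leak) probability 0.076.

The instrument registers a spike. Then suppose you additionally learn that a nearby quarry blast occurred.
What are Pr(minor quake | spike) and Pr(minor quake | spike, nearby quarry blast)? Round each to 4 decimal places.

Under noisy-OR, P(spike | causes) = 1 − (1−0.076)·∏(1−qᵢ) over the active causes.
Weight on minor quake=true, given the evidence: 0.014447 + 0.003388 = 0.017835
The normalizing constant is 0.076*0.97*0.88 + 0.87988*0.97*0.12 + 0.54724*0.03*0.88 + 0.941141*0.03*0.12 = 0.185127
P(minor quake | spike) = 0.017835/0.185127 ≈ 0.0963

With the extra evidence:
P(spike | nearby quarry blast) = 0.87988·0.97 + 0.941141·0.03 = 0.853484 + 0.028234 = 0.881718
Of this, 0.028234 comes from 0.941141·0.03 (the minor quake=true cases).
P(minor quake | spike, nearby quarry blast) = 0.028234 / 0.881718 ≈ 0.0320

Pr(minor quake | spike) ≈ 0.0963; Pr(minor quake | spike, nearby quarry blast) ≈ 0.0320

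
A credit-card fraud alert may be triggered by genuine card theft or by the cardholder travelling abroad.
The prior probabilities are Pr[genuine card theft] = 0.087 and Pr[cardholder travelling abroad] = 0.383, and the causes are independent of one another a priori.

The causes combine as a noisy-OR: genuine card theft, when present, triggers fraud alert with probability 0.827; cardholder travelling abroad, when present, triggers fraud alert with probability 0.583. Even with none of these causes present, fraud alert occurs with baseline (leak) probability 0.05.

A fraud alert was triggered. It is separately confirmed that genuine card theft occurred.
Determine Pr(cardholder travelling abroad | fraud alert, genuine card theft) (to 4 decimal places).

Under noisy-OR, P(fraud alert | causes) = 1 − (1−0.05)·∏(1−qᵢ) over the active causes.
Sum P(fraud alert|·) weighted by the priors over both values of cardholder travelling abroad:
  P(fraud alert | genuine card theft) = 0.83565×0.617 + 0.931466×0.383
        = 0.515596 + 0.356751 = 0.872347
The terms with cardholder travelling abroad present sum to 0.356751, so
  P(cardholder travelling abroad | fraud alert, genuine card theft) = 0.356751 / 0.872347 ≈ 0.4090

Pr(cardholder travelling abroad | fraud alert, genuine card theft) ≈ 0.4090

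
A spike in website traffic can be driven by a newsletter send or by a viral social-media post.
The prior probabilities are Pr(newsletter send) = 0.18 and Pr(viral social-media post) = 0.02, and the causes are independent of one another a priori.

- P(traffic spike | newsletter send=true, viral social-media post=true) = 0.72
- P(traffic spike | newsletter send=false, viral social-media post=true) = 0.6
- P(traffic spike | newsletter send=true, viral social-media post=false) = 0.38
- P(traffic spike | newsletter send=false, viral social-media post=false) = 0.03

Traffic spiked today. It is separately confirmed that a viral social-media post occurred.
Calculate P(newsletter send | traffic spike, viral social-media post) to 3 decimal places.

Numerator (weight on configurations with newsletter send): 0.72*0.18 = 0.129600
The normalizing constant is 0.6*0.82 + 0.72*0.18 = 0.621600
P(newsletter send | traffic spike, viral social-media post) = 0.129600/0.621600 ≈ 0.208

P(newsletter send | traffic spike, viral social-media post) ≈ 0.208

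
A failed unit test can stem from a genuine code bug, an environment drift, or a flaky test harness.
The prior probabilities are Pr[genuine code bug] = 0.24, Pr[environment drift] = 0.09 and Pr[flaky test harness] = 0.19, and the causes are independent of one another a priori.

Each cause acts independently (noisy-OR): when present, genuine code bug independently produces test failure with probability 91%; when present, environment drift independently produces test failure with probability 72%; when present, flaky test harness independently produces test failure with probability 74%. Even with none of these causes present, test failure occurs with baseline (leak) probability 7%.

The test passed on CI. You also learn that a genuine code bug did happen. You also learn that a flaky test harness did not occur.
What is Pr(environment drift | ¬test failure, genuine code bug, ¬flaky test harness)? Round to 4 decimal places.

Under noisy-OR, P(test failure | causes) = 1 − (1−0.07)·∏(1−qᵢ) over the active causes.
Weight on environment drift=true, given the evidence: 0.023436·0.09 = 0.002109
The normalizing constant is 0.0837·0.91 + 0.023436·0.09 = 0.078276
P(environment drift | ¬test failure, genuine code bug, ¬flaky test harness) = 0.002109/0.078276 ≈ 0.0269

Pr(environment drift | ¬test failure, genuine code bug, ¬flaky test harness) ≈ 0.0269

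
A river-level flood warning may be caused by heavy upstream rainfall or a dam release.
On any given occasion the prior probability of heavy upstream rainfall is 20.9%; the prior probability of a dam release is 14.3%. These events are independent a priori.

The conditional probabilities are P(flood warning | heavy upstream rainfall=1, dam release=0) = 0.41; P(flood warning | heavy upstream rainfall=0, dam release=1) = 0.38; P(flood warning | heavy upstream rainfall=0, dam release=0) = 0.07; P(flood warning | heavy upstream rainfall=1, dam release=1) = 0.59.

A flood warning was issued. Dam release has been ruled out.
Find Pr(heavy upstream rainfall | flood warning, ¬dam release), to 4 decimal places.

Sum P(flood warning|·) weighted by the priors over both values of heavy upstream rainfall:
  P(flood warning | ¬dam release) = 0.07×0.791 + 0.41×0.209
        = 0.055370 + 0.085690 = 0.141060
Keeping only the heavy upstream rainfall-present terms gives 0.085690, so
  P(heavy upstream rainfall | flood warning, ¬dam release) = 0.085690 / 0.141060 ≈ 0.6075

Pr(heavy upstream rainfall | flood warning, ¬dam release) ≈ 0.6075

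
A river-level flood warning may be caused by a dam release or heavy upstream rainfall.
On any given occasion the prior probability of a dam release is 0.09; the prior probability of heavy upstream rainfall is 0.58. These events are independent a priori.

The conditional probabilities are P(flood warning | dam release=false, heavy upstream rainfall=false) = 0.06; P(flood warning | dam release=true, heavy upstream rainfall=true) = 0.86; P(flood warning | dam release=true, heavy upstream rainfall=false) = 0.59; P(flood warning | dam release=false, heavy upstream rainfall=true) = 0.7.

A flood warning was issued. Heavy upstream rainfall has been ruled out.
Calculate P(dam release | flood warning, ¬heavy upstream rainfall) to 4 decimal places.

Weight on dam release=true, given the evidence: 0.59×0.09 = 0.053100
Normalizer over all consistent configurations: 0.06×0.91 + 0.59×0.09 = 0.107700
P(dam release | flood warning, ¬heavy upstream rainfall) = 0.053100/0.107700 ≈ 0.4930

P(dam release | flood warning, ¬heavy upstream rainfall) ≈ 0.4930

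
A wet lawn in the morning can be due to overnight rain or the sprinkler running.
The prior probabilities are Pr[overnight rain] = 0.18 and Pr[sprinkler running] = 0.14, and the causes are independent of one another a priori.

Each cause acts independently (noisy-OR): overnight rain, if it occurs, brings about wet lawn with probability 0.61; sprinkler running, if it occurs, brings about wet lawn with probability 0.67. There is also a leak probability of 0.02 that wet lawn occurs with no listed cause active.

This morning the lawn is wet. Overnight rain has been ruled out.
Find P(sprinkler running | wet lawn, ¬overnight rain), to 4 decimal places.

P(sprinkler running | wet lawn, ¬overnight rain) ≈ 0.8463

Under noisy-OR, P(wet lawn | causes) = 1 − (1−0.02)·∏(1−qᵢ) over the active causes.
Weight on sprinkler running=true, given the evidence: 0.6766·0.14 = 0.094724
Normalizer over all consistent configurations: 0.02·0.86 + 0.6766·0.14 = 0.111924
P(sprinkler running | wet lawn, ¬overnight rain) = 0.094724/0.111924 ≈ 0.8463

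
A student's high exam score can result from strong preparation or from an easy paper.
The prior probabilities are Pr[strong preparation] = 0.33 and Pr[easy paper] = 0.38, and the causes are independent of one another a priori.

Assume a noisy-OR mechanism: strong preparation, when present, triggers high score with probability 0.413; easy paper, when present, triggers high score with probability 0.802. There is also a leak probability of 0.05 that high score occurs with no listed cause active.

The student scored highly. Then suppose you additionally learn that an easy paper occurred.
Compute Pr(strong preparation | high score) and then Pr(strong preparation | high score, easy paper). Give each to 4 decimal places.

Pr(strong preparation | high score) ≈ 0.4704; Pr(strong preparation | high score, easy paper) ≈ 0.3505

Under noisy-OR, P(high score | causes) = 1 − (1−0.05)·∏(1−qᵢ) over the active causes.
Enumerate the 4 (strong preparation, easy paper) configurations and weight by the priors:
  P(high score) = 0.05×0.67×0.62 + 0.8119×0.67×0.38 + 0.44235×0.33×0.62 + 0.889585×0.33×0.38
        = 0.020770 + 0.206710 + 0.090505 + 0.111554 = 0.429539
The terms with strong preparation present sum to 0.202059, so
  P(strong preparation | high score) = 0.202059 / 0.429539 ≈ 0.4704

Now condition on the additional information:
By total probability over both values of strong preparation:
  P(high score | easy paper) = 0.8119×0.67 + 0.889585×0.33
        = 0.543973 + 0.293563 = 0.837536
The terms with strong preparation present sum to 0.293563, so
  P(strong preparation | high score, easy paper) = 0.293563 / 0.837536 ≈ 0.3505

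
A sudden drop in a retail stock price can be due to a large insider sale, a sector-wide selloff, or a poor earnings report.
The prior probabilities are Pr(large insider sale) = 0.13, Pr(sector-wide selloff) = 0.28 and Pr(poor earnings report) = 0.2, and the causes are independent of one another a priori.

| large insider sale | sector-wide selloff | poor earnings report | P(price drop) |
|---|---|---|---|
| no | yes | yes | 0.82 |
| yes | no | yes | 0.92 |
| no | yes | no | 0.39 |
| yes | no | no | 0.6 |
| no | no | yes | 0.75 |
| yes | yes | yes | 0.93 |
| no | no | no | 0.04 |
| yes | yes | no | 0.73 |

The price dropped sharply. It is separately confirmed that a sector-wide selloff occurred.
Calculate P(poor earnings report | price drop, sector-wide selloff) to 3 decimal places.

P(poor earnings report | price drop, sector-wide selloff) ≈ 0.324

P(price drop | sector-wide selloff) = 0.39·0.87·0.8 + 0.82·0.87·0.2 + 0.73·0.13·0.8 + 0.93·0.13·0.2 = 0.271440 + 0.142680 + 0.075920 + 0.024180 = 0.514220
Restricting to configurations with poor earnings report present: 0.142680 + 0.024180 = 0.166860.
P(poor earnings report | price drop, sector-wide selloff) = 0.166860 / 0.514220 ≈ 0.324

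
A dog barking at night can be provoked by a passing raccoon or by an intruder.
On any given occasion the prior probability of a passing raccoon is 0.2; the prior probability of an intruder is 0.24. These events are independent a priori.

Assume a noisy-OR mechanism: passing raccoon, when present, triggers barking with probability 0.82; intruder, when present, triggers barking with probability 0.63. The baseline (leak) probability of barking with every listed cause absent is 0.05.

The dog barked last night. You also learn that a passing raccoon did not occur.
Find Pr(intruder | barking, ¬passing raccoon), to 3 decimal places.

Under noisy-OR, P(barking | causes) = 1 − (1−0.05)·∏(1−qᵢ) over the active causes.
Weight on intruder=true, given the evidence: 0.6485*0.24 = 0.155640
The normalizing constant is 0.05*0.76 + 0.6485*0.24 = 0.193640
P(intruder | barking, ¬passing raccoon) = 0.155640/0.193640 ≈ 0.804

Pr(intruder | barking, ¬passing raccoon) ≈ 0.804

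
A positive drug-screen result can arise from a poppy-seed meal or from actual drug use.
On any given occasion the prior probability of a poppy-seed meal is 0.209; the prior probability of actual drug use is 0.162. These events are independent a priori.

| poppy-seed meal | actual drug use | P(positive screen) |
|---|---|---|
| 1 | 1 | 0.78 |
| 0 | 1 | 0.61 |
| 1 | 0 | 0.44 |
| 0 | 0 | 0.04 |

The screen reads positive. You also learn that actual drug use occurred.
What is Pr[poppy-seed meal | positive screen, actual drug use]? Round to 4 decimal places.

Enumerate both values of poppy-seed meal and weight by the priors:
  P(positive screen | actual drug use) = 0.61·0.791 + 0.78·0.209
        = 0.482510 + 0.163020 = 0.645530
Configurations with poppy-seed meal contribute 0.163020, so
  P(poppy-seed meal | positive screen, actual drug use) = 0.163020 / 0.645530 ≈ 0.2525

Pr[poppy-seed meal | positive screen, actual drug use] ≈ 0.2525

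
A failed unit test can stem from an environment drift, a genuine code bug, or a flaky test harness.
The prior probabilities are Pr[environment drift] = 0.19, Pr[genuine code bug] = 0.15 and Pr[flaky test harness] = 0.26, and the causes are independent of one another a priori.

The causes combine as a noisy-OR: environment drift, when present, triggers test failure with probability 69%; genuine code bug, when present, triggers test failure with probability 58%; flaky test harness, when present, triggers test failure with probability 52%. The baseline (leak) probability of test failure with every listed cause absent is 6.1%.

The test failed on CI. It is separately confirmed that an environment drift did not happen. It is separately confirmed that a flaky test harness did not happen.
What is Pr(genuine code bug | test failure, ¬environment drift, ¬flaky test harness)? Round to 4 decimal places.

Under noisy-OR, P(test failure | causes) = 1 − (1−0.061)·∏(1−qᵢ) over the active causes.
Sum P(test failure|·) weighted by the priors over both values of genuine code bug:
  P(test failure | ¬environment drift, ¬flaky test harness) = 0.061·0.85 + 0.60562·0.15
        = 0.051850 + 0.090843 = 0.142693
Keeping only the genuine code bug-present terms gives 0.090843, so
  P(genuine code bug | test failure, ¬environment drift, ¬flaky test harness) = 0.090843 / 0.142693 ≈ 0.6366

Pr(genuine code bug | test failure, ¬environment drift, ¬flaky test harness) ≈ 0.6366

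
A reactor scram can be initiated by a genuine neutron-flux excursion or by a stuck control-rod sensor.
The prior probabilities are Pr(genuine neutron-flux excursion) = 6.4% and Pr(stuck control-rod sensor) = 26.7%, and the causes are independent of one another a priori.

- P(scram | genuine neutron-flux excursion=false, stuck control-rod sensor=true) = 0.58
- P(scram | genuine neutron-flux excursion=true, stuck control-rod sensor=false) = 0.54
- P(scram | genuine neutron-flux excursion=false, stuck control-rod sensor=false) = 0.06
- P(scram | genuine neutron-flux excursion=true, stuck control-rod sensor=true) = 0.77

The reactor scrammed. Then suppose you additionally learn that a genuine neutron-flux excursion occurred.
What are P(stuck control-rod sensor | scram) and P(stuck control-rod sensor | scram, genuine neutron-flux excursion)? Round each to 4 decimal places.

Numerator (weight on configurations with stuck control-rod sensor): 0.144949 + 0.013158 = 0.158107
Denominator P(scram): 0.06×0.936×0.733 + 0.58×0.936×0.267 + 0.54×0.064×0.733 + 0.77×0.064×0.267 = 0.224604
Posterior = 0.158107 / 0.224604 ≈ 0.7039

Now also conditioning on genuine neutron-flux excursion=true:
P(scram | genuine neutron-flux excursion) = 0.54*0.733 + 0.77*0.267 = 0.395820 + 0.205590 = 0.601410
The stuck control-rod sensor-present share is 0.77*0.267 = 0.205590.
Hence the posterior is 0.205590/0.601410 ≈ 0.3418.

P(stuck control-rod sensor | scram) ≈ 0.7039; P(stuck control-rod sensor | scram, genuine neutron-flux excursion) ≈ 0.3418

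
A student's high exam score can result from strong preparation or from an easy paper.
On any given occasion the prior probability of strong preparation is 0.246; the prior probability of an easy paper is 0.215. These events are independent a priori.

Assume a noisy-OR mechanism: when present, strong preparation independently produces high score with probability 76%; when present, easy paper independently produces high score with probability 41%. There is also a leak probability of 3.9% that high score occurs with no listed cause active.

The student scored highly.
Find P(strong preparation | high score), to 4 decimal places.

P(strong preparation | high score) ≈ 0.6756

Under noisy-OR, P(high score | causes) = 1 − (1−0.039)·∏(1−qᵢ) over the active causes.
P(high score) = 0.039*0.754*0.785 + 0.43301*0.754*0.215 + 0.76936*0.246*0.785 + 0.863922*0.246*0.215 = 0.023084 + 0.070195 + 0.148571 + 0.045693 = 0.287543
Restricting to configurations with strong preparation present: 0.148571 + 0.045693 = 0.194264.
P(strong preparation | high score) = 0.194264 / 0.287543 ≈ 0.6756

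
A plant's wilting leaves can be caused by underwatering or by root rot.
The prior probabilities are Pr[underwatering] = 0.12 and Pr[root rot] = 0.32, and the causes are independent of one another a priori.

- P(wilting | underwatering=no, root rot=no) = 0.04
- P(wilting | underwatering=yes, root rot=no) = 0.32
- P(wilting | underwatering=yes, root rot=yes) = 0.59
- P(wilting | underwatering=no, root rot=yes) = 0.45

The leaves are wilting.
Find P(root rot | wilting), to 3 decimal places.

Enumerate the 4 (underwatering, root rot) configurations and weight by the priors:
  P(wilting) = 0.04×0.88×0.68 + 0.45×0.88×0.32 + 0.32×0.12×0.68 + 0.59×0.12×0.32
        = 0.023936 + 0.126720 + 0.026112 + 0.022656 = 0.199424
Configurations with root rot contribute 0.149376, so
  P(root rot | wilting) = 0.149376 / 0.199424 ≈ 0.749

P(root rot | wilting) ≈ 0.749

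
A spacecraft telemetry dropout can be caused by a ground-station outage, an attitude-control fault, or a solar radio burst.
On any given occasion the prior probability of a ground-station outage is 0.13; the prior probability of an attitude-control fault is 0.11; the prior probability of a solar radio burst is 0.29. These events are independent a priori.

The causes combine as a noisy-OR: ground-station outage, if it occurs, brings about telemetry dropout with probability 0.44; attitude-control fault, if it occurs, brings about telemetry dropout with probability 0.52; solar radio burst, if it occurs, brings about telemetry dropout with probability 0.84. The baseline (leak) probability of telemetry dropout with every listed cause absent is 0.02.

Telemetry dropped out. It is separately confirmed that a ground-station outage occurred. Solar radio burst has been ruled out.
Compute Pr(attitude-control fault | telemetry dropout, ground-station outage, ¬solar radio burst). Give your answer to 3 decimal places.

Pr(attitude-control fault | telemetry dropout, ground-station outage, ¬solar radio burst) ≈ 0.168

Under noisy-OR, P(telemetry dropout | causes) = 1 − (1−0.02)·∏(1−qᵢ) over the active causes.
P(telemetry dropout | ground-station outage, ¬solar radio burst) = 0.4512·0.89 + 0.736576·0.11 = 0.401568 + 0.081023 = 0.482591
Of this, 0.081023 comes from 0.736576·0.11 (the attitude-control fault=true cases).
Hence the posterior is 0.081023/0.482591 ≈ 0.168.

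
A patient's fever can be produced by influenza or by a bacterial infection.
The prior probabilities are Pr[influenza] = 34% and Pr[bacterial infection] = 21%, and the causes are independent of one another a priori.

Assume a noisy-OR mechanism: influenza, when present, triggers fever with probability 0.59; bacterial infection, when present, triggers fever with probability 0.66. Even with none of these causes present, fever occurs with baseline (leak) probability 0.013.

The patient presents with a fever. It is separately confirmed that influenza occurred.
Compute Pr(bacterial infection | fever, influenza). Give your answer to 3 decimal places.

Under noisy-OR, P(fever | causes) = 1 − (1−0.013)·∏(1−qᵢ) over the active causes.
P(fever | influenza) = 0.59533·0.79 + 0.862412·0.21 = 0.470311 + 0.181107 = 0.651418
The bacterial infection-present share is 0.862412·0.21 = 0.181107.
So P(bacterial infection | fever, influenza) = 0.181107/0.651418 ≈ 0.278.

Pr(bacterial infection | fever, influenza) ≈ 0.278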